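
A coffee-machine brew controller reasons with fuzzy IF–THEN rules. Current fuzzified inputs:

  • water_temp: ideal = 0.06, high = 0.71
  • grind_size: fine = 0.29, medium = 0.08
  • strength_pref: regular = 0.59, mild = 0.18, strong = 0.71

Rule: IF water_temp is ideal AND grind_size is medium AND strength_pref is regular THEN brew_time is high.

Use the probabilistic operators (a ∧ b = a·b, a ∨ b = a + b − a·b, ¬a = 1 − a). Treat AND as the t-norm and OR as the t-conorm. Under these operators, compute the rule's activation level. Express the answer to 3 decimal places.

firing strength: ideal=0.06, medium=0.08, regular=0.59; AND[a·b] → w = 0.0028

0.003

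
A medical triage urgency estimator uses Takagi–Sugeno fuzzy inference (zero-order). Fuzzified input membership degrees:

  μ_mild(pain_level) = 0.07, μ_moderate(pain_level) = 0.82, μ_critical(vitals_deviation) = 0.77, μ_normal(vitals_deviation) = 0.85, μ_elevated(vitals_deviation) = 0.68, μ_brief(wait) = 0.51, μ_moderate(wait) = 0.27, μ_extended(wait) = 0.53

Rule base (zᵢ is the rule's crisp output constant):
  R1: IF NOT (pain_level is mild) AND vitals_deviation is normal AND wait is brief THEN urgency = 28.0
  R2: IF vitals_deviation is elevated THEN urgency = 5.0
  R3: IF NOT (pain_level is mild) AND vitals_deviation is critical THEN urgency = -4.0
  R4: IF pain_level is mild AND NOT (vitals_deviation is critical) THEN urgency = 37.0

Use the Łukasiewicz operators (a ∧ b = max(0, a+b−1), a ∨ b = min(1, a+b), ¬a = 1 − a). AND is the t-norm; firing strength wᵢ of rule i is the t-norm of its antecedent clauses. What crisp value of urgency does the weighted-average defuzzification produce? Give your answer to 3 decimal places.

5.222

R1 (z=28.0): ¬mild=1−0.07=0.93, normal=0.85, brief=0.51; AND[max(0, a+b−1)] → w = 0.29
R2 (z=5.0): elevated=0.68 → w = 0.68
R3 (z=-4.0): ¬mild=1−0.07=0.93, critical=0.77; AND[max(0, a+b−1)] → w = 0.70
R4 (z=37.0): mild=0.07, ¬critical=1−0.77=0.23; AND[max(0, a+b−1)] → w = 0.00
Weighted average = (0.29·28.0 + 0.68·5.0 + 0.70·-4.0 + 0.00·37.0) / (0.29 + 0.68 + 0.70 + 0.00)
  = 8.7200 / 1.6700 = 5.222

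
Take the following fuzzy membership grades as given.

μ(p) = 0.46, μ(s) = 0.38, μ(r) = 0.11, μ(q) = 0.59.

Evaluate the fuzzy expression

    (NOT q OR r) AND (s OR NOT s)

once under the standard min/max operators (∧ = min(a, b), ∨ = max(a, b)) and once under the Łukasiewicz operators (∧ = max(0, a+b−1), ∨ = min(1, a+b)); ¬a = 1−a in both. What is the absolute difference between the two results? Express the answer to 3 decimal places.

Under standard min/max:
  NOT q = 1 − 0.59 = 0.41
  NOT q OR r = max(a, b) on (0.41, 0.11) = 0.41
  NOT s = 1 − 0.38 = 0.62
  s OR NOT s = max(a, b) on (0.38, 0.62) = 0.62
  (NOT q OR r) AND (s OR NOT s) = min(a, b) on (0.41, 0.62) = 0.41
  → value = 0.4100
Under Łukasiewicz:
  NOT q = 1 − 0.59 = 0.41
  NOT q OR r = min(1, a+b) on (0.41, 0.11) = 0.52
  NOT s = 1 − 0.38 = 0.62
  s OR NOT s = min(1, a+b) on (0.38, 0.62) = 1.00
  (NOT q OR r) AND (s OR NOT s) = max(0, a+b−1) on (0.52, 1.00) = 0.52
  → value = 0.5200
|0.4100 − 0.5200| = 0.110

0.110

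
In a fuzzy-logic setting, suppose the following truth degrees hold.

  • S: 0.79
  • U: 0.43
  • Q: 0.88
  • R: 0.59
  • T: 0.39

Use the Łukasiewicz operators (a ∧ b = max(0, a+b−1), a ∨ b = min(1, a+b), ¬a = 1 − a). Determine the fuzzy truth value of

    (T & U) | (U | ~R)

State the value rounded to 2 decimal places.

T & U = max(0, a+b−1) on (0.39, 0.43) = 0.00
~R = 1 − 0.59 = 0.41
U | ~R = min(1, a+b) on (0.43, 0.41) = 0.84
(T & U) | (U | ~R) = min(1, a+b) on (0.00, 0.84) = 0.84

0.84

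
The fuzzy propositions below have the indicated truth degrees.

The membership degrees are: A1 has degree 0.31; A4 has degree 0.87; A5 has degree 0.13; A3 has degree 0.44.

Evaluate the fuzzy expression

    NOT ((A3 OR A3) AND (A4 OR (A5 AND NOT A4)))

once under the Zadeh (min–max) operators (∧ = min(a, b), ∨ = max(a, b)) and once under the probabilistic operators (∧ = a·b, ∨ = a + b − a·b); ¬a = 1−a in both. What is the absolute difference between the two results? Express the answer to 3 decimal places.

Under Zadeh (min–max):
  A3 OR A3 = max(a, b) on (0.44, 0.44) = 0.44
  NOT A4 = 1 − 0.87 = 0.13
  A5 AND NOT A4 = min(a, b) on (0.13, 0.13) = 0.13
  A4 OR (A5 AND NOT A4) = max(a, b) on (0.87, 0.13) = 0.87
  (A3 OR A3) AND (A4 OR (A5 AND NOT A4)) = min(a, b) on (0.44, 0.87) = 0.44
  NOT ((A3 OR A3) AND (A4 OR (A5 AND NOT A4))) = 1 − 0.44 = 0.56
  → value = 0.5600
Under probabilistic:
  A3 OR A3 = a + b − a·b on (0.4400, 0.4400) = 0.6864
  NOT A4 = 1 − 0.8700 = 0.1300
  A5 AND NOT A4 = a·b on (0.1300, 0.1300) = 0.0169
  A4 OR (A5 AND NOT A4) = a + b − a·b on (0.8700, 0.0169) = 0.8722
  (A3 OR A3) AND (A4 OR (A5 AND NOT A4)) = a·b on (0.6864, 0.8722) = 0.5987
  NOT ((A3 OR A3) AND (A4 OR (A5 AND NOT A4))) = 1 − 0.5987 = 0.4013
  → value = 0.4013
|0.5600 − 0.4013| = 0.159

0.159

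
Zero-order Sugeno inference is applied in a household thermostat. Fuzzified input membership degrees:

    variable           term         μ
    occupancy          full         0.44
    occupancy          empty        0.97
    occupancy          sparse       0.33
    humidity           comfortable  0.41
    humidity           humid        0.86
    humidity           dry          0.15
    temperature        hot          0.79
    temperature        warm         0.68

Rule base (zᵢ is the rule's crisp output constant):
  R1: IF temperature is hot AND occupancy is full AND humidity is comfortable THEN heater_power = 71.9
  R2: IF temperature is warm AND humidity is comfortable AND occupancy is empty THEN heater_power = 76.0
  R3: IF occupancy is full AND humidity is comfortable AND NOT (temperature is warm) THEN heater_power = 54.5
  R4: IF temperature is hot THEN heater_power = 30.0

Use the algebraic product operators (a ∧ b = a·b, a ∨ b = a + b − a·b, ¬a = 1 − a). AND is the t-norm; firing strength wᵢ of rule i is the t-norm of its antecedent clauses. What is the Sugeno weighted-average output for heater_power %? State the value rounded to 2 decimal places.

R1 (z=71.9): hot=0.79, full=0.44, comfortable=0.41; AND[a·b] → w = 0.1425
R2 (z=76.0): warm=0.68, comfortable=0.41, empty=0.97; AND[a·b] → w = 0.2704
R3 (z=54.5): full=0.44, comfortable=0.41, ¬warm=1−0.68=0.32; AND[a·b] → w = 0.0577
R4 (z=30.0): hot=0.79 → w = 0.7900
Weighted average = (0.1425·71.9 + 0.2704·76.0 + 0.0577·54.5 + 0.7900·30.0) / (0.1425 + 0.2704 + 0.0577 + 0.7900)
  = 57.6462 / 1.2607 = 45.73

45.73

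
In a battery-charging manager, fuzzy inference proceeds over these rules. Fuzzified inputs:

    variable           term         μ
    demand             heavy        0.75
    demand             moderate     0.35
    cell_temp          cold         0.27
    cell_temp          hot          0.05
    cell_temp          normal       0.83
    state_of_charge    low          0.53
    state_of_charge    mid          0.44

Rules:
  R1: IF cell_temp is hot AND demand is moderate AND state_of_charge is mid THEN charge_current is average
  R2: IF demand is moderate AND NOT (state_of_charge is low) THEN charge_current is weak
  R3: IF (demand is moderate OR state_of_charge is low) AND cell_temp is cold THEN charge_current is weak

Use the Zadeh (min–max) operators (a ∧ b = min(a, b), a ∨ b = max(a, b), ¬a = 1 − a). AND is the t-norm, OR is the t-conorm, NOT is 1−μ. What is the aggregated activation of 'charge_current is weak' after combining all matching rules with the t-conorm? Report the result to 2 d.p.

0.35

R1: hot=0.05, moderate=0.35, mid=0.44; AND[min(a, b)] → w = 0.05
R2: moderate=0.35, ¬low=1−0.53=0.47; AND[min(a, b)] → w = 0.35
R3: (moderate=0.35 OR low=0.53) = 0.53; AND[min(a, b)] with cold=0.27 → w = 0.27
Rules with consequent 'weak': {R2, R3} → strengths 0.35, 0.27
Aggregate via t-conorm [max(a, b)]: 0.35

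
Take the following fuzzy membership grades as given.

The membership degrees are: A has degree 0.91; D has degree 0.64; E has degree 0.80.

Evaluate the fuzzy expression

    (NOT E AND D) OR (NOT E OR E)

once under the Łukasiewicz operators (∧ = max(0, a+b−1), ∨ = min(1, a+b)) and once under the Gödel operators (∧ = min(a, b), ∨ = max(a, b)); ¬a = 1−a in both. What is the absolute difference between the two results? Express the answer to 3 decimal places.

0.200

Under Łukasiewicz:
  NOT E = 1 − 0.80 = 0.20
  NOT E AND D = max(0, a+b−1) on (0.20, 0.64) = 0.00
  NOT E = 1 − 0.80 = 0.20
  NOT E OR E = min(1, a+b) on (0.20, 0.80) = 1.00
  (NOT E AND D) OR (NOT E OR E) = min(1, a+b) on (0.00, 1.00) = 1.00
  → value = 1.0000
Under Gödel:
  NOT E = 1 − 0.80 = 0.20
  NOT E AND D = min(a, b) on (0.20, 0.64) = 0.20
  NOT E = 1 − 0.80 = 0.20
  NOT E OR E = max(a, b) on (0.20, 0.80) = 0.80
  (NOT E AND D) OR (NOT E OR E) = max(a, b) on (0.20, 0.80) = 0.80
  → value = 0.8000
|1.0000 − 0.8000| = 0.200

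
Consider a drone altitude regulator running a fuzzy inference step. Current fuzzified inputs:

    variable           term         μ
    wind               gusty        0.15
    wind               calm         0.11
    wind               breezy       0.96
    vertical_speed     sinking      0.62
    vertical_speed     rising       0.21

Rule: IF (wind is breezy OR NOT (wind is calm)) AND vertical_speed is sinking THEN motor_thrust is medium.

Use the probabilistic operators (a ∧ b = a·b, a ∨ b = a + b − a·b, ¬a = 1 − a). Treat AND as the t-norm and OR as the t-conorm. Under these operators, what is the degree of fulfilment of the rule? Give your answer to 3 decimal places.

0.617

firing strength: (breezy=0.96 OR ¬calm=1−0.11=0.89) = 0.9956; AND[a·b] with sinking=0.62 → w = 0.6173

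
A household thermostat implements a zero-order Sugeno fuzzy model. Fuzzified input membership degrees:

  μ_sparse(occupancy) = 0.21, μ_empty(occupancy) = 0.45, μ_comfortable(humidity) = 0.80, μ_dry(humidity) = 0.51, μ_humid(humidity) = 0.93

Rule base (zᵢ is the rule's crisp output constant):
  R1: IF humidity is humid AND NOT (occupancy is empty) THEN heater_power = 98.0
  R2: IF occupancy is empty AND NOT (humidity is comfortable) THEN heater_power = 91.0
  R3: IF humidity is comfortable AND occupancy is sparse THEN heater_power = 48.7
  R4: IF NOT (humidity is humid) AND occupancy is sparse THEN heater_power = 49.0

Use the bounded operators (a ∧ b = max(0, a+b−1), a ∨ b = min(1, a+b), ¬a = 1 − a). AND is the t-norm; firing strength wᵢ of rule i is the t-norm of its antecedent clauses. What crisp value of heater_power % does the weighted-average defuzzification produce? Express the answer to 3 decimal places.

R1 (z=98.0): humid=0.93, ¬empty=1−0.45=0.55; AND[max(0, a+b−1)] → w = 0.48
R2 (z=91.0): empty=0.45, ¬comfortable=1−0.80=0.20; AND[max(0, a+b−1)] → w = 0.00
R3 (z=48.7): comfortable=0.80, sparse=0.21; AND[max(0, a+b−1)] → w = 0.01
R4 (z=49.0): ¬humid=1−0.93=0.07, sparse=0.21; AND[max(0, a+b−1)] → w = 0.00
Weighted average = (0.48·98.0 + 0.00·91.0 + 0.01·48.7 + 0.00·49.0) / (0.48 + 0.00 + 0.01 + 0.00)
  = 47.5270 / 0.4900 = 96.994

96.994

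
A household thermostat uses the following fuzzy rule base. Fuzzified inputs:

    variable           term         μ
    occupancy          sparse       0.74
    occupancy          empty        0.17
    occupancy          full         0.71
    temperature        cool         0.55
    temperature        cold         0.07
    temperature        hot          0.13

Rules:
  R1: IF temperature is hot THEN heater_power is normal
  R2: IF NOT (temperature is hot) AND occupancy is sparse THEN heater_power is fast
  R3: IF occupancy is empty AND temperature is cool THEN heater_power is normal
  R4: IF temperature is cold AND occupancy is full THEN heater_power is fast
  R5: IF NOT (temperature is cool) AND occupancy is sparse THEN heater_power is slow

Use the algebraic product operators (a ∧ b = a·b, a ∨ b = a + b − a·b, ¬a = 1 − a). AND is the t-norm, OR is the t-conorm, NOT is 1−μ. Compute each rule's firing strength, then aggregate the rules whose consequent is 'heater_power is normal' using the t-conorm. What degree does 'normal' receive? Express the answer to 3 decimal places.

R1: hot=0.13 → w = 0.1300
R2: ¬hot=1−0.13=0.87, sparse=0.74; AND[a·b] → w = 0.6438
R3: empty=0.17, cool=0.55; AND[a·b] → w = 0.0935
R4: cold=0.07, full=0.71; AND[a·b] → w = 0.0497
R5: ¬cool=1−0.55=0.45, sparse=0.74; AND[a·b] → w = 0.3330
Rules with consequent 'normal': {R1, R3} → strengths 0.1300, 0.0935
Aggregate via t-conorm [a + b − a·b]: 0.2113

0.211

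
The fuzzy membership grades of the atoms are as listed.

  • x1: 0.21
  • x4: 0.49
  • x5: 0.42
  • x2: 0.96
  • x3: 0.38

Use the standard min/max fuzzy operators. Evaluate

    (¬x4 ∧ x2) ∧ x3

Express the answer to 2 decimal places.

0.38

¬x4 = 1 − 0.49 = 0.51
¬x4 ∧ x2 = min(a, b) on (0.51, 0.96) = 0.51
(¬x4 ∧ x2) ∧ x3 = min(a, b) on (0.51, 0.38) = 0.38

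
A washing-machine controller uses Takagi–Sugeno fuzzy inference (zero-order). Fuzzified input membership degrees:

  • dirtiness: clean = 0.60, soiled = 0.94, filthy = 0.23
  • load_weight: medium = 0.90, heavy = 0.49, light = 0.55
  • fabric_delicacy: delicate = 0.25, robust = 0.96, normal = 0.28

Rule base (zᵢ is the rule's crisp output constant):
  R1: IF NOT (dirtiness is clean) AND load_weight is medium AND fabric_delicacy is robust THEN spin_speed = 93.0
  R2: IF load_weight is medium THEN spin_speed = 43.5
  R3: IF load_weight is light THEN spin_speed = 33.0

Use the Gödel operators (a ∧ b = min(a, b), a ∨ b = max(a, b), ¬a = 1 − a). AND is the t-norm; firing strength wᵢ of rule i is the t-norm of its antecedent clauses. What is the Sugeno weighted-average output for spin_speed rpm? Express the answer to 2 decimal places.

51.08

R1 (z=93.0): ¬clean=1−0.60=0.40, medium=0.90, robust=0.96; AND[min(a, b)] → w = 0.40
R2 (z=43.5): medium=0.90 → w = 0.90
R3 (z=33.0): light=0.55 → w = 0.55
Weighted average = (0.40·93.0 + 0.90·43.5 + 0.55·33.0) / (0.40 + 0.90 + 0.55)
  = 94.5000 / 1.8500 = 51.08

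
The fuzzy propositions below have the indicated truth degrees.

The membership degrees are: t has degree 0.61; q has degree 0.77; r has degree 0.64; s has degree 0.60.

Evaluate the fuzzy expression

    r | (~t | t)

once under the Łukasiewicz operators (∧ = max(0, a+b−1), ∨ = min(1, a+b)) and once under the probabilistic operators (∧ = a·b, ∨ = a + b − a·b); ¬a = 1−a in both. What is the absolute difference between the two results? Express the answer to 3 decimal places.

0.086

Under Łukasiewicz:
  ~t = 1 − 0.61 = 0.39
  ~t | t = min(1, a+b) on (0.39, 0.61) = 1.00
  r | (~t | t) = min(1, a+b) on (0.64, 1.00) = 1.00
  → value = 1.0000
Under probabilistic:
  ~t = 1 − 0.6100 = 0.3900
  ~t | t = a + b − a·b on (0.3900, 0.6100) = 0.7621
  r | (~t | t) = a + b − a·b on (0.6400, 0.7621) = 0.9144
  → value = 0.9144
|1.0000 − 0.9144| = 0.086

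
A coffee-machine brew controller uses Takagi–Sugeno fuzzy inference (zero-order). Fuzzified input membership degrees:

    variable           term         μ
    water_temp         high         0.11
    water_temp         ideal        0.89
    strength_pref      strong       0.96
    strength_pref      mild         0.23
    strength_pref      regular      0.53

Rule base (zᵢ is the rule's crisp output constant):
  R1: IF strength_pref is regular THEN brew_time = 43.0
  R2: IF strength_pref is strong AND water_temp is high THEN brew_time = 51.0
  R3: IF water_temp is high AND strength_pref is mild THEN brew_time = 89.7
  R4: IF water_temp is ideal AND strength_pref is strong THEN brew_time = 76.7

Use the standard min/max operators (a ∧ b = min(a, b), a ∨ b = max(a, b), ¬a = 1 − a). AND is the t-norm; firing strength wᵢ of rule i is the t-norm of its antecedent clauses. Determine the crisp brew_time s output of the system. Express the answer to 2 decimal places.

R1 (z=43.0): regular=0.53 → w = 0.53
R2 (z=51.0): strong=0.96, high=0.11; AND[min(a, b)] → w = 0.11
R3 (z=89.7): high=0.11, mild=0.23; AND[min(a, b)] → w = 0.11
R4 (z=76.7): ideal=0.89, strong=0.96; AND[min(a, b)] → w = 0.89
Weighted average = (0.53·43.0 + 0.11·51.0 + 0.11·89.7 + 0.89·76.7) / (0.53 + 0.11 + 0.11 + 0.89)
  = 106.5300 / 1.6400 = 64.96

64.96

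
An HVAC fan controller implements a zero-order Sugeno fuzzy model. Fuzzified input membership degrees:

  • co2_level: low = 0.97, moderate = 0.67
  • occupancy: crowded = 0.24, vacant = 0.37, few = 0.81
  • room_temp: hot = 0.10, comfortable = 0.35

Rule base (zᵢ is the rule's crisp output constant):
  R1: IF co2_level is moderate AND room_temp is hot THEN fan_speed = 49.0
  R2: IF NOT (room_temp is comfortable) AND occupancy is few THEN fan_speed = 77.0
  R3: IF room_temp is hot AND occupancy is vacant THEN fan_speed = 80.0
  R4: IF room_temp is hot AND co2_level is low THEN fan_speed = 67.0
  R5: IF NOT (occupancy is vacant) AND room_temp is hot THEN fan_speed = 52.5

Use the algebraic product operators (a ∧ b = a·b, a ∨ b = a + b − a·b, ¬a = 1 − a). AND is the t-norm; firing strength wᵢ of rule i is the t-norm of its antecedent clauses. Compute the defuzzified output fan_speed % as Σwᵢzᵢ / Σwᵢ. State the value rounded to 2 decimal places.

R1 (z=49.0): moderate=0.67, hot=0.10; AND[a·b] → w = 0.0670
R2 (z=77.0): ¬comfortable=1−0.35=0.65, few=0.81; AND[a·b] → w = 0.5265
R3 (z=80.0): hot=0.10, vacant=0.37; AND[a·b] → w = 0.0370
R4 (z=67.0): hot=0.10, low=0.97; AND[a·b] → w = 0.0970
R5 (z=52.5): ¬vacant=1−0.37=0.63, hot=0.10; AND[a·b] → w = 0.0630
Weighted average = (0.0670·49.0 + 0.5265·77.0 + 0.0370·80.0 + 0.0970·67.0 + 0.0630·52.5) / (0.0670 + 0.5265 + 0.0370 + 0.0970 + 0.0630)
  = 56.5900 / 0.7905 = 71.59

71.59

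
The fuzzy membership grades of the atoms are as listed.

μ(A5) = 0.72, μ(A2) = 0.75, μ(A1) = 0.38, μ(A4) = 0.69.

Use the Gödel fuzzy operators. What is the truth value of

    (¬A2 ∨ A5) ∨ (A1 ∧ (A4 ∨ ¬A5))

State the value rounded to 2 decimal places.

¬A2 = 1 − 0.75 = 0.25
¬A2 ∨ A5 = max(a, b) on (0.25, 0.72) = 0.72
¬A5 = 1 − 0.72 = 0.28
A4 ∨ ¬A5 = max(a, b) on (0.69, 0.28) = 0.69
A1 ∧ (A4 ∨ ¬A5) = min(a, b) on (0.38, 0.69) = 0.38
(¬A2 ∨ A5) ∨ (A1 ∧ (A4 ∨ ¬A5)) = max(a, b) on (0.72, 0.38) = 0.72

0.72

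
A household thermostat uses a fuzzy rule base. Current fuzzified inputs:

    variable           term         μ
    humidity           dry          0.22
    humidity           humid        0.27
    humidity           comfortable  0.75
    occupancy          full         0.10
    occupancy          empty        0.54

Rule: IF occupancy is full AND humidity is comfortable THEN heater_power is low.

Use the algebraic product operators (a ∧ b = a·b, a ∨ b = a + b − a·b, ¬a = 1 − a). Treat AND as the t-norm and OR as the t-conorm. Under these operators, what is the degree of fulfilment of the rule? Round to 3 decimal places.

firing strength: full=0.10, comfortable=0.75; AND[a·b] → w = 0.0750

0.075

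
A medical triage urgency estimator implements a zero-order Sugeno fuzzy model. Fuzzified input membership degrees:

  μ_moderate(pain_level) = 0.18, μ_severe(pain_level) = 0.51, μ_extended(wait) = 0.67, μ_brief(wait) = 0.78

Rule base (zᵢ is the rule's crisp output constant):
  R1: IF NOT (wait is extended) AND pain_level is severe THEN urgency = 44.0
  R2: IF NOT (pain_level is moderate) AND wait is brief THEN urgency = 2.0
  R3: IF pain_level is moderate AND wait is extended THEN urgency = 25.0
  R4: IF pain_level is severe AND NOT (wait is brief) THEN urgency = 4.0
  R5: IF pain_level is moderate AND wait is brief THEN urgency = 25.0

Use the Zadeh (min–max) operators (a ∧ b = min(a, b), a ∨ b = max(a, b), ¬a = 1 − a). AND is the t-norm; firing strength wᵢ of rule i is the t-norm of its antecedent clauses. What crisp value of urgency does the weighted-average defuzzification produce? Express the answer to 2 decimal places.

15.36

R1 (z=44.0): ¬extended=1−0.67=0.33, severe=0.51; AND[min(a, b)] → w = 0.33
R2 (z=2.0): ¬moderate=1−0.18=0.82, brief=0.78; AND[min(a, b)] → w = 0.78
R3 (z=25.0): moderate=0.18, extended=0.67; AND[min(a, b)] → w = 0.18
R4 (z=4.0): severe=0.51, ¬brief=1−0.78=0.22; AND[min(a, b)] → w = 0.22
R5 (z=25.0): moderate=0.18, brief=0.78; AND[min(a, b)] → w = 0.18
Weighted average = (0.33·44.0 + 0.78·2.0 + 0.18·25.0 + 0.22·4.0 + 0.18·25.0) / (0.33 + 0.78 + 0.18 + 0.22 + 0.18)
  = 25.9600 / 1.6900 = 15.36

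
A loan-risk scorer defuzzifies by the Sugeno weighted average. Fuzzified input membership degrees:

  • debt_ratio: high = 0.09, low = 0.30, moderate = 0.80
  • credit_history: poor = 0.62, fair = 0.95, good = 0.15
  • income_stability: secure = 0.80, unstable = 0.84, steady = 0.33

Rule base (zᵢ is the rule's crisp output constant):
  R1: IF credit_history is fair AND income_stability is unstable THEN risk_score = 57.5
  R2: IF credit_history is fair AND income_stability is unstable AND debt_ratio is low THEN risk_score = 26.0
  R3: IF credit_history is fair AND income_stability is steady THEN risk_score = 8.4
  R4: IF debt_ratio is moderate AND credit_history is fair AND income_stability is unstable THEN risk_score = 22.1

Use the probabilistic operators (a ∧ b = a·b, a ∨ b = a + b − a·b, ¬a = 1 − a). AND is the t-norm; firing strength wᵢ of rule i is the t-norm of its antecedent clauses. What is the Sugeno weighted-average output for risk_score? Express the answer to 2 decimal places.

34.61

R1 (z=57.5): fair=0.95, unstable=0.84; AND[a·b] → w = 0.7980
R2 (z=26.0): fair=0.95, unstable=0.84, low=0.30; AND[a·b] → w = 0.2394
R3 (z=8.4): fair=0.95, steady=0.33; AND[a·b] → w = 0.3135
R4 (z=22.1): moderate=0.80, fair=0.95, unstable=0.84; AND[a·b] → w = 0.6384
Weighted average = (0.7980·57.5 + 0.2394·26.0 + 0.3135·8.4 + 0.6384·22.1) / (0.7980 + 0.2394 + 0.3135 + 0.6384)
  = 68.8514 / 1.9893 = 34.61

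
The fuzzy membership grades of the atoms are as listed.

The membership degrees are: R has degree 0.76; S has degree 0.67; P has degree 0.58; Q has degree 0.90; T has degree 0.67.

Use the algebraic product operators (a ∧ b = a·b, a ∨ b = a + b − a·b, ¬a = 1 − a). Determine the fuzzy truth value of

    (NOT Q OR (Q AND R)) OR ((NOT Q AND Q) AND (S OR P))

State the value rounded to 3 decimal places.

0.738

NOT Q = 1 − 0.9000 = 0.1000
Q AND R = a·b on (0.9000, 0.7600) = 0.6840
NOT Q OR (Q AND R) = a + b − a·b on (0.1000, 0.6840) = 0.7156
NOT Q = 1 − 0.9000 = 0.1000
NOT Q AND Q = a·b on (0.1000, 0.9000) = 0.0900
S OR P = a + b − a·b on (0.6700, 0.5800) = 0.8614
(NOT Q AND Q) AND (S OR P) = a·b on (0.0900, 0.8614) = 0.0775
(NOT Q OR (Q AND R)) OR ((NOT Q AND Q) AND (S OR P)) = a + b − a·b on (0.7156, 0.0775) = 0.7376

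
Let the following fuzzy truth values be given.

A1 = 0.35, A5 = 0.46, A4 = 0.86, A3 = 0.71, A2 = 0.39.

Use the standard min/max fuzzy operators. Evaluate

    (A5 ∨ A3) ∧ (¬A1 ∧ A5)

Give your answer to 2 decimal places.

0.46

A5 ∨ A3 = max(a, b) on (0.46, 0.71) = 0.71
¬A1 = 1 − 0.35 = 0.65
¬A1 ∧ A5 = min(a, b) on (0.65, 0.46) = 0.46
(A5 ∨ A3) ∧ (¬A1 ∧ A5) = min(a, b) on (0.71, 0.46) = 0.46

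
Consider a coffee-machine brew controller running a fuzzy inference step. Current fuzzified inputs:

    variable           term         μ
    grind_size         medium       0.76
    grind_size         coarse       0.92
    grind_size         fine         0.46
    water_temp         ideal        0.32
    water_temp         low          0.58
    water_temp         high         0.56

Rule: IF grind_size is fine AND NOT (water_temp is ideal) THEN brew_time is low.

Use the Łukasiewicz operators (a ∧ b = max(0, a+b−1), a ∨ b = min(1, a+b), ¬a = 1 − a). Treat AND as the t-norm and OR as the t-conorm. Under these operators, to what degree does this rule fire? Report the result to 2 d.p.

firing strength: fine=0.46, ¬ideal=1−0.32=0.68; AND[max(0, a+b−1)] → w = 0.14

0.14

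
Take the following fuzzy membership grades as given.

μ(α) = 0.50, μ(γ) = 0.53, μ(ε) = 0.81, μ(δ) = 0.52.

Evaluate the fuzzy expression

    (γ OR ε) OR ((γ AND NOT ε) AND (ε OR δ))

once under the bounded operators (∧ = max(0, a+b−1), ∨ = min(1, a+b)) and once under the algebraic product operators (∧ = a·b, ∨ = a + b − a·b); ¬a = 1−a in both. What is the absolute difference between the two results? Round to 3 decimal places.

0.081

Under bounded:
  γ OR ε = min(1, a+b) on (0.53, 0.81) = 1.00
  NOT ε = 1 − 0.81 = 0.19
  γ AND NOT ε = max(0, a+b−1) on (0.53, 0.19) = 0.00
  ε OR δ = min(1, a+b) on (0.81, 0.52) = 1.00
  (γ AND NOT ε) AND (ε OR δ) = max(0, a+b−1) on (0.00, 1.00) = 0.00
  (γ OR ε) OR ((γ AND NOT ε) AND (ε OR δ)) = min(1, a+b) on (1.00, 0.00) = 1.00
  → value = 1.0000
Under algebraic product:
  γ OR ε = a + b − a·b on (0.5300, 0.8100) = 0.9107
  NOT ε = 1 − 0.8100 = 0.1900
  γ AND NOT ε = a·b on (0.5300, 0.1900) = 0.1007
  ε OR δ = a + b − a·b on (0.8100, 0.5200) = 0.9088
  (γ AND NOT ε) AND (ε OR δ) = a·b on (0.1007, 0.9088) = 0.0915
  (γ OR ε) OR ((γ AND NOT ε) AND (ε OR δ)) = a + b − a·b on (0.9107, 0.0915) = 0.9189
  → value = 0.9189
|1.0000 − 0.9189| = 0.081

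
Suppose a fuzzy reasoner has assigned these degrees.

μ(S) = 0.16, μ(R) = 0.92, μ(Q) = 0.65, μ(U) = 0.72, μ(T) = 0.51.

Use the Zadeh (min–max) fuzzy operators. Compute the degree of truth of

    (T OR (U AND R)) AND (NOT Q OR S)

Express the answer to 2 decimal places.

U AND R = min(a, b) on (0.72, 0.92) = 0.72
T OR (U AND R) = max(a, b) on (0.51, 0.72) = 0.72
NOT Q = 1 − 0.65 = 0.35
NOT Q OR S = max(a, b) on (0.35, 0.16) = 0.35
(T OR (U AND R)) AND (NOT Q OR S) = min(a, b) on (0.72, 0.35) = 0.35

0.35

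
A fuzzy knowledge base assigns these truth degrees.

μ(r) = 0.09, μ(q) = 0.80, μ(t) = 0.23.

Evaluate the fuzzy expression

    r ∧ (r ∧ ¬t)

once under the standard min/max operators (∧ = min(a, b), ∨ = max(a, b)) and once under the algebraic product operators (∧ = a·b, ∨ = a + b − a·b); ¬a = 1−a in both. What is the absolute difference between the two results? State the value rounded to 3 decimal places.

Under standard min/max:
  ¬t = 1 − 0.23 = 0.77
  r ∧ ¬t = min(a, b) on (0.09, 0.77) = 0.09
  r ∧ (r ∧ ¬t) = min(a, b) on (0.09, 0.09) = 0.09
  → value = 0.0900
Under algebraic product:
  ¬t = 1 − 0.2300 = 0.7700
  r ∧ ¬t = a·b on (0.0900, 0.7700) = 0.0693
  r ∧ (r ∧ ¬t) = a·b on (0.0900, 0.0693) = 0.0062
  → value = 0.0062
|0.0900 − 0.0062| = 0.084

0.084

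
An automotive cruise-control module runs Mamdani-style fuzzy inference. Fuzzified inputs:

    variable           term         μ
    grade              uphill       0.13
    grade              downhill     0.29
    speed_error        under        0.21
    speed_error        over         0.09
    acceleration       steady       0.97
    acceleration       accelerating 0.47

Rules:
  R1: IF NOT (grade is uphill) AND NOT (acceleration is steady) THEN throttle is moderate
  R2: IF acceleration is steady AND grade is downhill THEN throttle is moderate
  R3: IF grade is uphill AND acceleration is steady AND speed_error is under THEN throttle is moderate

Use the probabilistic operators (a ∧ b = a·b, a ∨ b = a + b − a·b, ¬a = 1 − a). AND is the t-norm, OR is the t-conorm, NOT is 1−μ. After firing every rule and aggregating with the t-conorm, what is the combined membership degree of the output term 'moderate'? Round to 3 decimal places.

R1: ¬uphill=1−0.13=0.87, ¬steady=1−0.97=0.03; AND[a·b] → w = 0.0261
R2: steady=0.97, downhill=0.29; AND[a·b] → w = 0.2813
R3: uphill=0.13, steady=0.97, under=0.21; AND[a·b] → w = 0.0265
Rules with consequent 'moderate': {R1, R2, R3} → strengths 0.0261, 0.2813, 0.0265
Aggregate via t-conorm [a + b − a·b]: 0.3186

0.319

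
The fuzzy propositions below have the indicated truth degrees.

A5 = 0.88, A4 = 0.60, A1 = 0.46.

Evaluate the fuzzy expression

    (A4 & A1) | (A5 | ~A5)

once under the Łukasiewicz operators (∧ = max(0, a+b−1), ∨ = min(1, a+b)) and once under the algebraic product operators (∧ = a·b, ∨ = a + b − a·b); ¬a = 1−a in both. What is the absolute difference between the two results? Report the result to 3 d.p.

0.076

Under Łukasiewicz:
  A4 & A1 = max(0, a+b−1) on (0.60, 0.46) = 0.06
  ~A5 = 1 − 0.88 = 0.12
  A5 | ~A5 = min(1, a+b) on (0.88, 0.12) = 1.00
  (A4 & A1) | (A5 | ~A5) = min(1, a+b) on (0.06, 1.00) = 1.00
  → value = 1.0000
Under algebraic product:
  A4 & A1 = a·b on (0.6000, 0.4600) = 0.2760
  ~A5 = 1 − 0.8800 = 0.1200
  A5 | ~A5 = a + b − a·b on (0.8800, 0.1200) = 0.8944
  (A4 & A1) | (A5 | ~A5) = a + b − a·b on (0.2760, 0.8944) = 0.9235
  → value = 0.9235
|1.0000 − 0.9235| = 0.076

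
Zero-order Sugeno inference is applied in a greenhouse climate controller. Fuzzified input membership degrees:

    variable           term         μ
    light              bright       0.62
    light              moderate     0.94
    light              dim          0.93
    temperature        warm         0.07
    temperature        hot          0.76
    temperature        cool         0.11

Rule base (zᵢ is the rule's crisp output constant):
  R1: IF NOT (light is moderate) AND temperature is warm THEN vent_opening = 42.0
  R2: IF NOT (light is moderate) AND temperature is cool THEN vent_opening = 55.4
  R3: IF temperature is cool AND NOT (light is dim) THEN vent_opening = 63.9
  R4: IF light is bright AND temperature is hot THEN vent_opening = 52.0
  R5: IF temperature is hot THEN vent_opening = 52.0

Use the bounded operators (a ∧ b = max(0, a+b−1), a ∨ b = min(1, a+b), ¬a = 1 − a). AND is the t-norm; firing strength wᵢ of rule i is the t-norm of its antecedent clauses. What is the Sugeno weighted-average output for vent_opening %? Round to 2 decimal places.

52.00

R1 (z=42.0): ¬moderate=1−0.94=0.06, warm=0.07; AND[max(0, a+b−1)] → w = 0.00
R2 (z=55.4): ¬moderate=1−0.94=0.06, cool=0.11; AND[max(0, a+b−1)] → w = 0.00
R3 (z=63.9): cool=0.11, ¬dim=1−0.93=0.07; AND[max(0, a+b−1)] → w = 0.00
R4 (z=52.0): bright=0.62, hot=0.76; AND[max(0, a+b−1)] → w = 0.38
R5 (z=52.0): hot=0.76 → w = 0.76
Weighted average = (0.00·42.0 + 0.00·55.4 + 0.00·63.9 + 0.38·52.0 + 0.76·52.0) / (0.00 + 0.00 + 0.00 + 0.38 + 0.76)
  = 59.2800 / 1.1400 = 52.00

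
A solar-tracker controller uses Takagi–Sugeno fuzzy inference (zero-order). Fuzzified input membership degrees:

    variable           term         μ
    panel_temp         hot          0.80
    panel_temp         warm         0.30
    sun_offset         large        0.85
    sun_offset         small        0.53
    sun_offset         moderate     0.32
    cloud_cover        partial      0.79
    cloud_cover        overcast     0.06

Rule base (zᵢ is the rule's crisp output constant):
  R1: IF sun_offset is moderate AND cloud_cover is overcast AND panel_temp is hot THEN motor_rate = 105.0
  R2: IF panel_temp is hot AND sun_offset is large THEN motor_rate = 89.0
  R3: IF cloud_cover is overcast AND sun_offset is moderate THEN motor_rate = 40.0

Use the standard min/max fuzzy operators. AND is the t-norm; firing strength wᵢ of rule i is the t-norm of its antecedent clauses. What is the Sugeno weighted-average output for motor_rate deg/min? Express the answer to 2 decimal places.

R1 (z=105.0): moderate=0.32, overcast=0.06, hot=0.80; AND[min(a, b)] → w = 0.06
R2 (z=89.0): hot=0.80, large=0.85; AND[min(a, b)] → w = 0.80
R3 (z=40.0): overcast=0.06, moderate=0.32; AND[min(a, b)] → w = 0.06
Weighted average = (0.06·105.0 + 0.80·89.0 + 0.06·40.0) / (0.06 + 0.80 + 0.06)
  = 79.9000 / 0.9200 = 86.85

86.85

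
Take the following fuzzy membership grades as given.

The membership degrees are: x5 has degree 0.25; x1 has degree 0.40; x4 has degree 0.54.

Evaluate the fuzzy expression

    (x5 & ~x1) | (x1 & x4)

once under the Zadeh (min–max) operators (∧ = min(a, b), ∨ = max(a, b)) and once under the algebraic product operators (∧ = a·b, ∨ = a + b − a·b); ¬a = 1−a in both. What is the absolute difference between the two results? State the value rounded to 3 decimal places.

Under Zadeh (min–max):
  ~x1 = 1 − 0.40 = 0.60
  x5 & ~x1 = min(a, b) on (0.25, 0.60) = 0.25
  x1 & x4 = min(a, b) on (0.40, 0.54) = 0.40
  (x5 & ~x1) | (x1 & x4) = max(a, b) on (0.25, 0.40) = 0.40
  → value = 0.4000
Under algebraic product:
  ~x1 = 1 − 0.4000 = 0.6000
  x5 & ~x1 = a·b on (0.2500, 0.6000) = 0.1500
  x1 & x4 = a·b on (0.4000, 0.5400) = 0.2160
  (x5 & ~x1) | (x1 & x4) = a + b − a·b on (0.1500, 0.2160) = 0.3336
  → value = 0.3336
|0.4000 − 0.3336| = 0.066

0.066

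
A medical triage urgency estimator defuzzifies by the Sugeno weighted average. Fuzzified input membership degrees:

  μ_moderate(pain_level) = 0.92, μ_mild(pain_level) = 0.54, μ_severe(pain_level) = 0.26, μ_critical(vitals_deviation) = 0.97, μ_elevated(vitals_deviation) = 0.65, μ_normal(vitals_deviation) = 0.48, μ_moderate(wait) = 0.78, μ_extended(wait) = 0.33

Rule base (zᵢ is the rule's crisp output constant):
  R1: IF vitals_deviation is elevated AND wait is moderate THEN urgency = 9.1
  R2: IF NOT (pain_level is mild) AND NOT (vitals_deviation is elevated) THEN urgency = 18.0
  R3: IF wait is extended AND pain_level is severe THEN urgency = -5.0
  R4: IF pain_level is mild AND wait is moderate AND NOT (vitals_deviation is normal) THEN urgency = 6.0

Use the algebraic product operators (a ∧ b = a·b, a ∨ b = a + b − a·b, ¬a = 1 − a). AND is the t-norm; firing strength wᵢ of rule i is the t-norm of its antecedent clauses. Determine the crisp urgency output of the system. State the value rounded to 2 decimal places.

R1 (z=9.1): elevated=0.65, moderate=0.78; AND[a·b] → w = 0.5070
R2 (z=18.0): ¬mild=1−0.54=0.46, ¬elevated=1−0.65=0.35; AND[a·b] → w = 0.1610
R3 (z=-5.0): extended=0.33, severe=0.26; AND[a·b] → w = 0.0858
R4 (z=6.0): mild=0.54, moderate=0.78, ¬normal=1−0.48=0.52; AND[a·b] → w = 0.2190
Weighted average = (0.5070·9.1 + 0.1610·18.0 + 0.0858·-5.0 + 0.2190·6.0) / (0.5070 + 0.1610 + 0.0858 + 0.2190)
  = 8.3968 / 0.9728 = 8.63

8.63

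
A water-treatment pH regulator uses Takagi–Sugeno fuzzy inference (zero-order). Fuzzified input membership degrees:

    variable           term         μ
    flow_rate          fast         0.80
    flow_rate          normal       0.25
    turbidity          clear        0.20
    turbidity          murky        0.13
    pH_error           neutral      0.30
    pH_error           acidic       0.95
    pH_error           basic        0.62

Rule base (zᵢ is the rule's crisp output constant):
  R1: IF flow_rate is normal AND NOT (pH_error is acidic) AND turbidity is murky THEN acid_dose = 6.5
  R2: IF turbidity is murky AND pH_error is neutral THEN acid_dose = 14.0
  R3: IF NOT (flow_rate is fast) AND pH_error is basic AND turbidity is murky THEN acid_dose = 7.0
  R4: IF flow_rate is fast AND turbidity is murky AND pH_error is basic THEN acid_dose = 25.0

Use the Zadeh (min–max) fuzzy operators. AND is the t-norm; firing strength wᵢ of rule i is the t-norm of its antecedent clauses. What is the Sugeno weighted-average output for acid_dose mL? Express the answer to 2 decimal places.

R1 (z=6.5): normal=0.25, ¬acidic=1−0.95=0.05, murky=0.13; AND[min(a, b)] → w = 0.05
R2 (z=14.0): murky=0.13, neutral=0.30; AND[min(a, b)] → w = 0.13
R3 (z=7.0): ¬fast=1−0.80=0.20, basic=0.62, murky=0.13; AND[min(a, b)] → w = 0.13
R4 (z=25.0): fast=0.80, murky=0.13, basic=0.62; AND[min(a, b)] → w = 0.13
Weighted average = (0.05·6.5 + 0.13·14.0 + 0.13·7.0 + 0.13·25.0) / (0.05 + 0.13 + 0.13 + 0.13)
  = 6.3050 / 0.4400 = 14.33

14.33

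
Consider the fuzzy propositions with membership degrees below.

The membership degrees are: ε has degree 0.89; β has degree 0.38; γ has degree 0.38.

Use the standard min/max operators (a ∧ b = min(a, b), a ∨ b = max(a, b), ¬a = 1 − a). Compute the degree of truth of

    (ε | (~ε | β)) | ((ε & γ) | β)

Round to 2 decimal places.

0.89

~ε = 1 − 0.89 = 0.11
~ε | β = max(a, b) on (0.11, 0.38) = 0.38
ε | (~ε | β) = max(a, b) on (0.89, 0.38) = 0.89
ε & γ = min(a, b) on (0.89, 0.38) = 0.38
(ε & γ) | β = max(a, b) on (0.38, 0.38) = 0.38
(ε | (~ε | β)) | ((ε & γ) | β) = max(a, b) on (0.89, 0.38) = 0.89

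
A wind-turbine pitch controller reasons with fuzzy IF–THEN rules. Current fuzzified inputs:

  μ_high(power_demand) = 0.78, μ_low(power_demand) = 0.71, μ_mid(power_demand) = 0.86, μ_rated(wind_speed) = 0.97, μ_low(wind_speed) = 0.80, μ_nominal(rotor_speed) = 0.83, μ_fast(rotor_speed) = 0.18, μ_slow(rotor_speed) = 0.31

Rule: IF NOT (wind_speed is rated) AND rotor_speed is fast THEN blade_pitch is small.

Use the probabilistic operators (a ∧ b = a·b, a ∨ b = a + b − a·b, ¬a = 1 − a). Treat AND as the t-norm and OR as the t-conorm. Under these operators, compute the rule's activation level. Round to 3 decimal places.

0.005

firing strength: ¬rated=1−0.97=0.03, fast=0.18; AND[a·b] → w = 0.0054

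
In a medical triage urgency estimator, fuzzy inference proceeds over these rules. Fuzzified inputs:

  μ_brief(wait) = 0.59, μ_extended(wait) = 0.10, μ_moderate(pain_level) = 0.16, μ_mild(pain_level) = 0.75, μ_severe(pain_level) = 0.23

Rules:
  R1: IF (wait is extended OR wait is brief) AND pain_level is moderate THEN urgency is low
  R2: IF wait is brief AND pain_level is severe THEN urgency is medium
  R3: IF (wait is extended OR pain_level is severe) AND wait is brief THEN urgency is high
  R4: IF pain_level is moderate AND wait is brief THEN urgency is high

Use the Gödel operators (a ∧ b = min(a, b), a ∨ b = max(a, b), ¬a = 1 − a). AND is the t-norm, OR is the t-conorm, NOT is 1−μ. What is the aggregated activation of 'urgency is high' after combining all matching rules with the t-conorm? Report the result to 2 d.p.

R1: (extended=0.10 OR brief=0.59) = 0.59; AND[min(a, b)] with moderate=0.16 → w = 0.16
R2: brief=0.59, severe=0.23; AND[min(a, b)] → w = 0.23
R3: (extended=0.10 OR severe=0.23) = 0.23; AND[min(a, b)] with brief=0.59 → w = 0.23
R4: moderate=0.16, brief=0.59; AND[min(a, b)] → w = 0.16
Rules with consequent 'high': {R3, R4} → strengths 0.23, 0.16
Aggregate via t-conorm [max(a, b)]: 0.23

0.23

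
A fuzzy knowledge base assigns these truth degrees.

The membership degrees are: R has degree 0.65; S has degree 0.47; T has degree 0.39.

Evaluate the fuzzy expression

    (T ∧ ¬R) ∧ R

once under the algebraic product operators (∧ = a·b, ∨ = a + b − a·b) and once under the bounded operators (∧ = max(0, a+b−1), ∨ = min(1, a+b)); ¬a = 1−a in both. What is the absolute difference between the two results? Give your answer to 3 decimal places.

0.089

Under algebraic product:
  ¬R = 1 − 0.6500 = 0.3500
  T ∧ ¬R = a·b on (0.3900, 0.3500) = 0.1365
  (T ∧ ¬R) ∧ R = a·b on (0.1365, 0.6500) = 0.0887
  → value = 0.0887
Under bounded:
  ¬R = 1 − 0.65 = 0.35
  T ∧ ¬R = max(0, a+b−1) on (0.39, 0.35) = 0.00
  (T ∧ ¬R) ∧ R = max(0, a+b−1) on (0.00, 0.65) = 0.00
  → value = 0.0000
|0.0887 − 0.0000| = 0.089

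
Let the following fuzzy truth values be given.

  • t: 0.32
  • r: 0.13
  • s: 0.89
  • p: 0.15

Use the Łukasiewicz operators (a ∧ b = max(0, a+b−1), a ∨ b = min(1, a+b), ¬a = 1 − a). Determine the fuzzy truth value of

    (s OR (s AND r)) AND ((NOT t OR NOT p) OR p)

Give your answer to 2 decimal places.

0.91

s AND r = max(0, a+b−1) on (0.89, 0.13) = 0.02
s OR (s AND r) = min(1, a+b) on (0.89, 0.02) = 0.91
NOT t = 1 − 0.32 = 0.68
NOT p = 1 − 0.15 = 0.85
NOT t OR NOT p = min(1, a+b) on (0.68, 0.85) = 1.00
(NOT t OR NOT p) OR p = min(1, a+b) on (1.00, 0.15) = 1.00
(s OR (s AND r)) AND ((NOT t OR NOT p) OR p) = max(0, a+b−1) on (0.91, 1.00) = 0.91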